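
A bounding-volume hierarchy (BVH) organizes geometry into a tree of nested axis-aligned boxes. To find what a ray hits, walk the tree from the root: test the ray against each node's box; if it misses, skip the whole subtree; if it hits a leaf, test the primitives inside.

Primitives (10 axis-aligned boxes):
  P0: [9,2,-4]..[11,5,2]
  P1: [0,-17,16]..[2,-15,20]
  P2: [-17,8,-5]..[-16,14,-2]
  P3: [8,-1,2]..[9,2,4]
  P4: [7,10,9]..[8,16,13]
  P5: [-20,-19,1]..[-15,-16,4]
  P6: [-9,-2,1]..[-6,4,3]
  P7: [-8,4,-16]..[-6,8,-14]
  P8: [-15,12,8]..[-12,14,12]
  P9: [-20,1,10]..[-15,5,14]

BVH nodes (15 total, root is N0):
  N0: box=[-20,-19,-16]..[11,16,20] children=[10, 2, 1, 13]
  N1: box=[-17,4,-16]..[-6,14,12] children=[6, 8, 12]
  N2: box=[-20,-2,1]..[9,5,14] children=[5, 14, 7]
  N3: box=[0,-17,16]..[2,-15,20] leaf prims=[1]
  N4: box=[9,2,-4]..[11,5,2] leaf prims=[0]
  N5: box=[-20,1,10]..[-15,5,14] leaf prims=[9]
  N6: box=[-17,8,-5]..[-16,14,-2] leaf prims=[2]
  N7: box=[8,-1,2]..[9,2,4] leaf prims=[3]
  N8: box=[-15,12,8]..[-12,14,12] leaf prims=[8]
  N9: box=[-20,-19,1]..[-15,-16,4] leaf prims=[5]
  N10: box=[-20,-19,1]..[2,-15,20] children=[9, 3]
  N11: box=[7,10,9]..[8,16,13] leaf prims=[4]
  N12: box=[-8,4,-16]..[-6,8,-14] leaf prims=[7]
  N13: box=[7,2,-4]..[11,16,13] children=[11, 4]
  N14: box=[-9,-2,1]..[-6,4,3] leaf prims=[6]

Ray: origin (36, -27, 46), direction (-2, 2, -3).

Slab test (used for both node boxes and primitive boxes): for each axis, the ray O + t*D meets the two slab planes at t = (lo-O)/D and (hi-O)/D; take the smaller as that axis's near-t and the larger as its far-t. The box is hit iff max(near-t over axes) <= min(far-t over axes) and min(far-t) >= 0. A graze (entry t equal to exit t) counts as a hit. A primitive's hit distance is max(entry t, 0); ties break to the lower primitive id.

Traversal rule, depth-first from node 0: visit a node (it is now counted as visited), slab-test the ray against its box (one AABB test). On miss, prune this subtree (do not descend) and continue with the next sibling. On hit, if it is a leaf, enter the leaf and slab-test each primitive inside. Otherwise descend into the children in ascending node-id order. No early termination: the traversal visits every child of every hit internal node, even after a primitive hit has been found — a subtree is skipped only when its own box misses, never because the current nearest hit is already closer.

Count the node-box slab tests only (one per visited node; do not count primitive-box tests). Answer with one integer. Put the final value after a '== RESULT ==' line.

Trace the traversal:
N0 x:[25/2,28] y:[4,43/2] z:[26/3,62/3] -> hit [25/2,62/3], descend [1, 2, 10, 13]
  N1 x:[21,53/2] y:[31/2,41/2] z:[34/3,62/3] -> miss, prune
  N2 x:[27/2,28] y:[25/2,16] z:[32/3,15] -> hit [27/2,15], descend [5, 7, 14]
    N5 x:[51/2,28] y:[14,16] z:[32/3,12] -> miss, prune
    N7 x:[27/2,14] y:[13,29/2] z:[14,44/3] -> hit [14,14] leaf, test {P3@t=14}
    N14 x:[21,45/2] y:[25/2,31/2] z:[43/3,15] -> miss, prune
  N10 x:[17,28] y:[4,6] z:[26/3,15] -> miss, prune
  N13 x:[25/2,29/2] y:[29/2,43/2] z:[11,50/3] -> hit [29/2,29/2], descend [4, 11]
    N4 x:[25/2,27/2] y:[29/2,16] z:[44/3,50/3] -> miss, prune
    N11 x:[14,29/2] y:[37/2,43/2] z:[11,37/3] -> miss, prune

Visited [0, 1, 2, 5, 7, 14, 10, 13, 4, 11]. Tests: 10 box, 1 leaf. Nearest: P3.

== RESULT ==
10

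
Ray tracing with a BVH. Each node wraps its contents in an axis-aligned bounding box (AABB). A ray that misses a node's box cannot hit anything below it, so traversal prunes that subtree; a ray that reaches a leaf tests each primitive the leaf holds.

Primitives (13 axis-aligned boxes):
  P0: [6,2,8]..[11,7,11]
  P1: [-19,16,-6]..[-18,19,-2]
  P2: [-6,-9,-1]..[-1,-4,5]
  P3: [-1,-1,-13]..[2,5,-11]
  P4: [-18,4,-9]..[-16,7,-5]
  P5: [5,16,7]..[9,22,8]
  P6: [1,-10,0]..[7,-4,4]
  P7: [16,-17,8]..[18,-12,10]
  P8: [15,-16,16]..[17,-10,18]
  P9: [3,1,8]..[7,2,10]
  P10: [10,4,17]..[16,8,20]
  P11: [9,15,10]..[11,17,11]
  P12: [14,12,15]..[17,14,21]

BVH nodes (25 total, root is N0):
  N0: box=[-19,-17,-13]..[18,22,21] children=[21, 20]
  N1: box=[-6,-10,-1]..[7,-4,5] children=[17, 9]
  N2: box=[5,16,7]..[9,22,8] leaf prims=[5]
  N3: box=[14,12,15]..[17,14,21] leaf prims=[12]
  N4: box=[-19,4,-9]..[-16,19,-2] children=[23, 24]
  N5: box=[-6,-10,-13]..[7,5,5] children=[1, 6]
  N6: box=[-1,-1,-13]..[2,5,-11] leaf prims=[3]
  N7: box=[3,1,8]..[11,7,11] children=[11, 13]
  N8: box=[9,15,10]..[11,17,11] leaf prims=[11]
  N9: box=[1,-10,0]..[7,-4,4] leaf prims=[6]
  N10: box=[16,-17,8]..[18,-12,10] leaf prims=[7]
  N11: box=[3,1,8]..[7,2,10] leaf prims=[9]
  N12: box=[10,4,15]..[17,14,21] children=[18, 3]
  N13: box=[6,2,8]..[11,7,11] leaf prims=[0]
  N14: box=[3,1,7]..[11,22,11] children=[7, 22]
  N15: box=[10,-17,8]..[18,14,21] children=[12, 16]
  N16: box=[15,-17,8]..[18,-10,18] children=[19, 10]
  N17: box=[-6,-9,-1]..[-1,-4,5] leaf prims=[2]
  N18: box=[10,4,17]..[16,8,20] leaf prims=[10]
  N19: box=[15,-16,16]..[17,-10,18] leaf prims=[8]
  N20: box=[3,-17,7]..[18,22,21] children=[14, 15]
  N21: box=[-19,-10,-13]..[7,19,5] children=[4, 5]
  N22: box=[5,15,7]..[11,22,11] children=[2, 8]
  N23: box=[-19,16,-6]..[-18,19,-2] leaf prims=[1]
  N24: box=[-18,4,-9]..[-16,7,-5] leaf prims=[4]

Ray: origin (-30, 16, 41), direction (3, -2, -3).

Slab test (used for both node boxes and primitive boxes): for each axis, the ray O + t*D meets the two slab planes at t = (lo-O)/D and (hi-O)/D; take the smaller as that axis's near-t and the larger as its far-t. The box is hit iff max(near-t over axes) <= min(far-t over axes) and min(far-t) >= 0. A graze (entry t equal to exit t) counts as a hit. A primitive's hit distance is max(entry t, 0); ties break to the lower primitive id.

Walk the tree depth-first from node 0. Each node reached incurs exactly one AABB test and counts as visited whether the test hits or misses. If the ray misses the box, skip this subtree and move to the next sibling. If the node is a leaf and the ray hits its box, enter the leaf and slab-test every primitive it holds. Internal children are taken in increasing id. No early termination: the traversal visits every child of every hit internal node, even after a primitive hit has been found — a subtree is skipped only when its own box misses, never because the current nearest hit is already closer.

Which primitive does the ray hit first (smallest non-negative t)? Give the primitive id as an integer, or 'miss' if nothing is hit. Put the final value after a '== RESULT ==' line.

Walk:
N0 x:[11/3,16] y:[-3,33/2] z:[20/3,18] -> hit [20/3,16], descend [20, 21]
  N20 x:[11,16] y:[-3,33/2] z:[20/3,34/3] -> hit [11,34/3], descend [14, 15]
    N14 x:[11,41/3] y:[-3,15/2] z:[10,34/3] -> miss, prune
    N15 x:[40/3,16] y:[1,33/2] z:[20/3,11] -> miss, prune
  N21 x:[11/3,37/3] y:[-3/2,13] z:[12,18] -> hit [12,37/3], descend [4, 5]
    N4 x:[11/3,14/3] y:[-3/2,6] z:[43/3,50/3] -> miss, prune
    N5 x:[8,37/3] y:[11/2,13] z:[12,18] -> hit [12,37/3], descend [1, 6]
      N1 x:[8,37/3] y:[10,13] z:[12,14] -> hit [12,37/3], descend [9, 17]
        N9 x:[31/3,37/3] y:[10,13] z:[37/3,41/3] -> hit [37/3,37/3] leaf, test {P6@t=37/3}
        N17 x:[8,29/3] y:[10,25/2] z:[12,14] -> miss, prune
      N6 x:[29/3,32/3] y:[11/2,17/2] z:[52/3,18] -> miss, prune

Visited [0, 20, 14, 15, 21, 4, 5, 1, 9, 17, 6]. Tests: 11 box, 1 leaf. Nearest: P6.

== RESULT ==
6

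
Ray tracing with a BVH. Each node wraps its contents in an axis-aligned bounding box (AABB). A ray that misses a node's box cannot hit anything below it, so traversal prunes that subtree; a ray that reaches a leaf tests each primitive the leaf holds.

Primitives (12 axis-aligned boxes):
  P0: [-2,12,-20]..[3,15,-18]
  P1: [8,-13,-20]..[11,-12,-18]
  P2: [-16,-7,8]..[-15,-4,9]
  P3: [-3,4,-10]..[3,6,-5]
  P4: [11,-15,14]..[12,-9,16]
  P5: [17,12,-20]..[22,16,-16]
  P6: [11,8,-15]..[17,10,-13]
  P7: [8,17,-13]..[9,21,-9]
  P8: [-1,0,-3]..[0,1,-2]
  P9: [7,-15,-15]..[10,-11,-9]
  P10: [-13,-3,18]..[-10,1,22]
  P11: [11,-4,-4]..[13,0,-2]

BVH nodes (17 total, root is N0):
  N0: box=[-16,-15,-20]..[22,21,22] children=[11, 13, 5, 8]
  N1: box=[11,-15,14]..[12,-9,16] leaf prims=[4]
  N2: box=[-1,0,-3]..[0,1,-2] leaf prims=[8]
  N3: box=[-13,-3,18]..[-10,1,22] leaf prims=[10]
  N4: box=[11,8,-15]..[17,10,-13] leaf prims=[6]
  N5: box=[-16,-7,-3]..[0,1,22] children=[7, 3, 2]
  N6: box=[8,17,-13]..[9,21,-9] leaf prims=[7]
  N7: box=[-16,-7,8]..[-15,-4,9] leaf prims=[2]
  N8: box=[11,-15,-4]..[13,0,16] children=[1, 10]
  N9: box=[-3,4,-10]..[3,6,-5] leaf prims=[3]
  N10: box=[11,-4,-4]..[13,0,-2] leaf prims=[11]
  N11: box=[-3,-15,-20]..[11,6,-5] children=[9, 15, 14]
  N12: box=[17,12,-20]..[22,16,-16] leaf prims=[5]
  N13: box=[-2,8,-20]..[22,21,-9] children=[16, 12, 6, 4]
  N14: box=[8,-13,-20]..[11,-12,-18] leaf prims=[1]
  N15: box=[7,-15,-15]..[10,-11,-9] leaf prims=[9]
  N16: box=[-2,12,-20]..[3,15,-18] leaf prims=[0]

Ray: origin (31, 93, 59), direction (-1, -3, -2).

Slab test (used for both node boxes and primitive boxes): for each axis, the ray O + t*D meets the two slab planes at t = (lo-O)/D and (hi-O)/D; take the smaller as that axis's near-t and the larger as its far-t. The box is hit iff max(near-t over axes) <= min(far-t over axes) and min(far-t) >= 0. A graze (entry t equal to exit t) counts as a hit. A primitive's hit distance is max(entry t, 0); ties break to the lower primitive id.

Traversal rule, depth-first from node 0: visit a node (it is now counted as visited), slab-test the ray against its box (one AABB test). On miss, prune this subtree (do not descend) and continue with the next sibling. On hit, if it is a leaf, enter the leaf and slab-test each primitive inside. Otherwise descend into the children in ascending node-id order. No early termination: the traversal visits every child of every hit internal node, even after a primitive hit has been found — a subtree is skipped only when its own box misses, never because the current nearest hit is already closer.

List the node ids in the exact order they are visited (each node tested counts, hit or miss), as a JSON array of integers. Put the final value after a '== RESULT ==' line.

Traverse from the root:
N0 x:[9,47] y:[24,36] z:[37/2,79/2] -> hit [24,36], descend [5, 8, 11, 13]
  N5 x:[31,47] y:[92/3,100/3] z:[37/2,31] -> hit [31,31], descend [2, 3, 7]
    N2 x:[31,32] y:[92/3,31] z:[61/2,31] -> hit [31,31] leaf, test {P8@t=31}
    N3 x:[41,44] y:[92/3,32] z:[37/2,41/2] -> miss, prune
    N7 x:[46,47] y:[97/3,100/3] z:[25,51/2] -> miss, prune
  N8 x:[18,20] y:[31,36] z:[43/2,63/2] -> miss, prune
  N11 x:[20,34] y:[29,36] z:[32,79/2] -> hit [32,34], descend [9, 14, 15]
    N9 x:[28,34] y:[29,89/3] z:[32,69/2] -> miss, prune
    N14 x:[20,23] y:[35,106/3] z:[77/2,79/2] -> miss, prune
    N15 x:[21,24] y:[104/3,36] z:[34,37] -> miss, prune
  N13 x:[9,33] y:[24,85/3] z:[34,79/2] -> miss, prune

Visited [0, 5, 2, 3, 7, 8, 11, 9, 14, 15, 13]. Tests: 11 box, 1 leaf. Nearest: P8.

== RESULT ==
[0, 5, 2, 3, 7, 8, 11, 9, 14, 15, 13]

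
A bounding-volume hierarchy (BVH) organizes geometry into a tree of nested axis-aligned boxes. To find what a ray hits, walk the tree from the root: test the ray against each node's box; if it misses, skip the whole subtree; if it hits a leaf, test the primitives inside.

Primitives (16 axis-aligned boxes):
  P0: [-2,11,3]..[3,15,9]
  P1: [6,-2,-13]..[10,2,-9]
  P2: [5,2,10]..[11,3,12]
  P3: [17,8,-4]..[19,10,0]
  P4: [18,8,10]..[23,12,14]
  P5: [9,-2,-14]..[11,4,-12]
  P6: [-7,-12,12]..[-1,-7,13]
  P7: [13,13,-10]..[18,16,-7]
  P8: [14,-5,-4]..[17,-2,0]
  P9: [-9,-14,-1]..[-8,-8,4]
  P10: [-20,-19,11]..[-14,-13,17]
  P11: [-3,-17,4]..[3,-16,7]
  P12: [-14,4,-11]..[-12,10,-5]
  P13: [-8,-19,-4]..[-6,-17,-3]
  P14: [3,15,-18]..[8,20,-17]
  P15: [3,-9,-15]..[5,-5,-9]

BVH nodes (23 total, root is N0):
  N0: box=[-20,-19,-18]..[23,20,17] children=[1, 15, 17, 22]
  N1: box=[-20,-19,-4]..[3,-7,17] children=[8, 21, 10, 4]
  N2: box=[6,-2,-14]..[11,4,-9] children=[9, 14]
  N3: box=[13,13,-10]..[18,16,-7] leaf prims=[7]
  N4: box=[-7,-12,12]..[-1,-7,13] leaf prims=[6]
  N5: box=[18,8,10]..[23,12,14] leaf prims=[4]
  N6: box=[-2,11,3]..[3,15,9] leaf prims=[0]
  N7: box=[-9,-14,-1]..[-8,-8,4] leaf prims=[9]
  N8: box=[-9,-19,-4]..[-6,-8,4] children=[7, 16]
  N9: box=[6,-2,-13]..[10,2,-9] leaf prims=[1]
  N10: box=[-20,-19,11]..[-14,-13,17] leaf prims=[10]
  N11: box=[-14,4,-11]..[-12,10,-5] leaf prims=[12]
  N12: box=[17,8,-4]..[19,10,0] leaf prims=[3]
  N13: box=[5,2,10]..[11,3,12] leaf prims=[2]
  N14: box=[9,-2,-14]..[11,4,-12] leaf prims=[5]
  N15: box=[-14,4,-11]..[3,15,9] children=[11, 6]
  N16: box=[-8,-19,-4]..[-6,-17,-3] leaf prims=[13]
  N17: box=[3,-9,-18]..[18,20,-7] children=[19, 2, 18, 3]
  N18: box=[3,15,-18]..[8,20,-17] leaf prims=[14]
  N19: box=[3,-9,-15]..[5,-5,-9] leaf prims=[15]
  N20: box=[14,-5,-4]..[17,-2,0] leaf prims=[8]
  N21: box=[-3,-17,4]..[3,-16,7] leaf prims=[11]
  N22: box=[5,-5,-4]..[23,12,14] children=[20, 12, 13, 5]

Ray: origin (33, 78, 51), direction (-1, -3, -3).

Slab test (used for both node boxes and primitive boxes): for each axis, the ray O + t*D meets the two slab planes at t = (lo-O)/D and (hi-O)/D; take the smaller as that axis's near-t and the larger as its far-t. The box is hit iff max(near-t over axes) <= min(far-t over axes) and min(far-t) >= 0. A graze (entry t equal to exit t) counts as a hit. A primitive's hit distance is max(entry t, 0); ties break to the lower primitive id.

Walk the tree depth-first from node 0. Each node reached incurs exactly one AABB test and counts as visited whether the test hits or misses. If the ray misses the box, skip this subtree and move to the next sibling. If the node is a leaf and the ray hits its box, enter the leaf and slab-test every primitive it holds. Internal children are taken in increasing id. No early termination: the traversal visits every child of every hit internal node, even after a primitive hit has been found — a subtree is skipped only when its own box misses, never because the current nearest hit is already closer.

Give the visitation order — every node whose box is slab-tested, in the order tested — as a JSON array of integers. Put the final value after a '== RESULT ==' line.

Traverse from the root:
N0 x:[10,53] y:[58/3,97/3] z:[34/3,23] -> hit [58/3,23], descend [1, 15, 17, 22]
  N1 x:[30,53] y:[85/3,97/3] z:[34/3,55/3] -> miss, prune
  N15 x:[30,47] y:[21,74/3] z:[14,62/3] -> miss, prune
  N17 x:[15,30] y:[58/3,29] z:[58/3,23] -> hit [58/3,23], descend [2, 3, 18, 19]
    N2 x:[22,27] y:[74/3,80/3] z:[20,65/3] -> miss, prune
    N3 x:[15,20] y:[62/3,65/3] z:[58/3,61/3] -> miss, prune
    N18 x:[25,30] y:[58/3,21] z:[68/3,23] -> miss, prune
    N19 x:[28,30] y:[83/3,29] z:[20,22] -> miss, prune
  N22 x:[10,28] y:[22,83/3] z:[37/3,55/3] -> miss, prune

9 AABB tests over nodes [0, 1, 15, 17, 2, 3, 18, 19, 22]; 0 leaves entered; closest miss.

== RESULT ==
[0, 1, 15, 17, 2, 3, 18, 19, 22]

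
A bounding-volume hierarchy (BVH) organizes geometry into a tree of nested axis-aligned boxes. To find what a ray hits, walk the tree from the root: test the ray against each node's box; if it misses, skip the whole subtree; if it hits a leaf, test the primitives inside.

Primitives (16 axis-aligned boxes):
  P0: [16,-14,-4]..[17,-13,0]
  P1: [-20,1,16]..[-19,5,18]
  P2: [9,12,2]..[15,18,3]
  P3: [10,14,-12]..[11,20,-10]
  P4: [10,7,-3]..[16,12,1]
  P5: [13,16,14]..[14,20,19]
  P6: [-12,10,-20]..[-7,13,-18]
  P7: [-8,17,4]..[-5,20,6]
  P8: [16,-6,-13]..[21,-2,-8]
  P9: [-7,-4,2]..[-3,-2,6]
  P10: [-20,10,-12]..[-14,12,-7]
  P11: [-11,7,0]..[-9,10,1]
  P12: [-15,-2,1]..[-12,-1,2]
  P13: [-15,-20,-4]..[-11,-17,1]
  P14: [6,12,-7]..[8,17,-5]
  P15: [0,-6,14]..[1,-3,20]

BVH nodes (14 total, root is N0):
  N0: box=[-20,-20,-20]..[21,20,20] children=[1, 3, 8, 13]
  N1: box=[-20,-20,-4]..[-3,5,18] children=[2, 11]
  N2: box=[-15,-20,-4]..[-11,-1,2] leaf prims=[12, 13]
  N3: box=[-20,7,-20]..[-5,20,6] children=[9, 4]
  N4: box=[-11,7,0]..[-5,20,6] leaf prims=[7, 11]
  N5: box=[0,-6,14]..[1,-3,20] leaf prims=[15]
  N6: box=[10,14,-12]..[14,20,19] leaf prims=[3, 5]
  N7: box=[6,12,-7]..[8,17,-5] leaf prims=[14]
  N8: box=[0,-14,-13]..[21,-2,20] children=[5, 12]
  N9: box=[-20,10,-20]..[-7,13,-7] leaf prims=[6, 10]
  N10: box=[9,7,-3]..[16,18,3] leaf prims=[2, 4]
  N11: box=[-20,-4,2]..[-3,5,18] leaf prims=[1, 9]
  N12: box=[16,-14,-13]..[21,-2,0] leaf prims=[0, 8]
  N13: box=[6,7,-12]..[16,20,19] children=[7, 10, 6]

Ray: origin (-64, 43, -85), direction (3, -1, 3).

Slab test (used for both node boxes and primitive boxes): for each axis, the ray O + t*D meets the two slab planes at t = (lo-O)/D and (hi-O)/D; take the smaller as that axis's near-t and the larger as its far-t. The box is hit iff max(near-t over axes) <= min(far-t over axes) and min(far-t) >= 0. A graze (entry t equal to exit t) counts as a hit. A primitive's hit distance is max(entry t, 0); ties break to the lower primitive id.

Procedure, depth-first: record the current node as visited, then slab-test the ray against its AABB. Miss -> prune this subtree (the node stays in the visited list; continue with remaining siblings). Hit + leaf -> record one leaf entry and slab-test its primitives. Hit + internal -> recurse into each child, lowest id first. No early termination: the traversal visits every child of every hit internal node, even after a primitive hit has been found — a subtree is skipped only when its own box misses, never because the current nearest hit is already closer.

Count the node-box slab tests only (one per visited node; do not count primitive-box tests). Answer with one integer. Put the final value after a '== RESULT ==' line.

Traverse from the root:
N0 x:[44/3,85/3] y:[23,63] z:[65/3,35] -> hit [23,85/3], descend [1, 3, 8, 13]
  N1 x:[44/3,61/3] y:[38,63] z:[27,103/3] -> miss, prune
  N3 x:[44/3,59/3] y:[23,36] z:[65/3,91/3] -> miss, prune
  N8 x:[64/3,85/3] y:[45,57] z:[24,35] -> miss, prune
  N13 x:[70/3,80/3] y:[23,36] z:[73/3,104/3] -> hit [73/3,80/3], descend [6, 7, 10]
    N6 x:[74/3,26] y:[23,29] z:[73/3,104/3] -> hit [74/3,26] leaf, test {P3@t=74/3, P5(miss)}
    N7 x:[70/3,24] y:[26,31] z:[26,80/3] -> miss, prune
    N10 x:[73/3,80/3] y:[25,36] z:[82/3,88/3] -> miss, prune

8 AABB tests over nodes [0, 1, 3, 8, 13, 6, 7, 10]; 1 leaf entered; closest P3.

== RESULT ==
8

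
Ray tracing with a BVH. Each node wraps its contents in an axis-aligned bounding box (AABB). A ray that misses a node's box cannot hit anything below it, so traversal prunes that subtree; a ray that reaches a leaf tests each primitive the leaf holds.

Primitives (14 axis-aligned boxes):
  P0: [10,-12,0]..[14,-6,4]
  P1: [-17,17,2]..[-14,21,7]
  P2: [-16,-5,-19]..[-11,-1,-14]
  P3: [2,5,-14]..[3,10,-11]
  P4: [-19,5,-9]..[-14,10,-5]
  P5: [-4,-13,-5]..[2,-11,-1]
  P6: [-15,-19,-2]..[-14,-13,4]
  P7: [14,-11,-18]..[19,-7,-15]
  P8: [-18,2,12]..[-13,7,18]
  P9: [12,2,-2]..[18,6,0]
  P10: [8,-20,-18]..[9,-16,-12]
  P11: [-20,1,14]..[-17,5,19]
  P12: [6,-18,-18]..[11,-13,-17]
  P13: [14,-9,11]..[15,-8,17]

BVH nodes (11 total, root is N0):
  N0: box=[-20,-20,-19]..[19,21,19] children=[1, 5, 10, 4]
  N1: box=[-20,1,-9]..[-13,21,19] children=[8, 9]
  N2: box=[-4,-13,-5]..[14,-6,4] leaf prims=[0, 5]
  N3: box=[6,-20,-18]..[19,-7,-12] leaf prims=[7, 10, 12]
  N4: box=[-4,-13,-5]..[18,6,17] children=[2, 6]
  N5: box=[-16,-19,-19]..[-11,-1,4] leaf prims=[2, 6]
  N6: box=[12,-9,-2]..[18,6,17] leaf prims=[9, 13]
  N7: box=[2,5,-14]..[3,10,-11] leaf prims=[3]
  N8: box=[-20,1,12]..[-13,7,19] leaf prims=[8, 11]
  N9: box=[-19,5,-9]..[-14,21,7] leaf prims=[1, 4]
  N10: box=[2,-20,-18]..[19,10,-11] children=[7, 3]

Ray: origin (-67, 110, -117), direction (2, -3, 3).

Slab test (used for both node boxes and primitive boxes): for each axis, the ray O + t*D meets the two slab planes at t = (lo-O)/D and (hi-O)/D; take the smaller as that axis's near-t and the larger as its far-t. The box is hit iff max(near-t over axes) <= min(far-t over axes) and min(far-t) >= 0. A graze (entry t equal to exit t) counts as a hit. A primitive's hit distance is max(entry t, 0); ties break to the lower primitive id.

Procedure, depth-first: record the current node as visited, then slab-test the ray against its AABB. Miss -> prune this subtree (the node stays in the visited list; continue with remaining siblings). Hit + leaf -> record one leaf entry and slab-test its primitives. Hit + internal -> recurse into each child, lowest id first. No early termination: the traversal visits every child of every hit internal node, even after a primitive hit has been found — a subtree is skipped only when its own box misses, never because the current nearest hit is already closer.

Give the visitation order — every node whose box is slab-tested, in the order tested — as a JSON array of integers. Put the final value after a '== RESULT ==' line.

Traverse from the root:
N0 x:[47/2,43] y:[89/3,130/3] z:[98/3,136/3] -> hit [98/3,43], descend [1, 4, 5, 10]
  N1 x:[47/2,27] y:[89/3,109/3] z:[36,136/3] -> miss, prune
  N4 x:[63/2,85/2] y:[104/3,41] z:[112/3,134/3] -> hit [112/3,41], descend [2, 6]
    N2 x:[63/2,81/2] y:[116/3,41] z:[112/3,121/3] -> hit [116/3,121/3] leaf, test {P0@t=39, P5(miss)}
    N6 x:[79/2,85/2] y:[104/3,119/3] z:[115/3,134/3] -> hit [79/2,119/3] leaf, test {P9(miss), P13(miss)}
  N5 x:[51/2,28] y:[37,43] z:[98/3,121/3] -> miss, prune
  N10 x:[69/2,43] y:[100/3,130/3] z:[33,106/3] -> hit [69/2,106/3], descend [3, 7]
    N3 x:[73/2,43] y:[39,130/3] z:[33,35] -> miss, prune
    N7 x:[69/2,35] y:[100/3,35] z:[103/3,106/3] -> hit [69/2,35] leaf, test {P3@t=69/2}

9 AABB tests over nodes [0, 1, 4, 2, 6, 5, 10, 3, 7]; 3 leaves entered; closest P3.

== RESULT ==
[0, 1, 4, 2, 6, 5, 10, 3, 7]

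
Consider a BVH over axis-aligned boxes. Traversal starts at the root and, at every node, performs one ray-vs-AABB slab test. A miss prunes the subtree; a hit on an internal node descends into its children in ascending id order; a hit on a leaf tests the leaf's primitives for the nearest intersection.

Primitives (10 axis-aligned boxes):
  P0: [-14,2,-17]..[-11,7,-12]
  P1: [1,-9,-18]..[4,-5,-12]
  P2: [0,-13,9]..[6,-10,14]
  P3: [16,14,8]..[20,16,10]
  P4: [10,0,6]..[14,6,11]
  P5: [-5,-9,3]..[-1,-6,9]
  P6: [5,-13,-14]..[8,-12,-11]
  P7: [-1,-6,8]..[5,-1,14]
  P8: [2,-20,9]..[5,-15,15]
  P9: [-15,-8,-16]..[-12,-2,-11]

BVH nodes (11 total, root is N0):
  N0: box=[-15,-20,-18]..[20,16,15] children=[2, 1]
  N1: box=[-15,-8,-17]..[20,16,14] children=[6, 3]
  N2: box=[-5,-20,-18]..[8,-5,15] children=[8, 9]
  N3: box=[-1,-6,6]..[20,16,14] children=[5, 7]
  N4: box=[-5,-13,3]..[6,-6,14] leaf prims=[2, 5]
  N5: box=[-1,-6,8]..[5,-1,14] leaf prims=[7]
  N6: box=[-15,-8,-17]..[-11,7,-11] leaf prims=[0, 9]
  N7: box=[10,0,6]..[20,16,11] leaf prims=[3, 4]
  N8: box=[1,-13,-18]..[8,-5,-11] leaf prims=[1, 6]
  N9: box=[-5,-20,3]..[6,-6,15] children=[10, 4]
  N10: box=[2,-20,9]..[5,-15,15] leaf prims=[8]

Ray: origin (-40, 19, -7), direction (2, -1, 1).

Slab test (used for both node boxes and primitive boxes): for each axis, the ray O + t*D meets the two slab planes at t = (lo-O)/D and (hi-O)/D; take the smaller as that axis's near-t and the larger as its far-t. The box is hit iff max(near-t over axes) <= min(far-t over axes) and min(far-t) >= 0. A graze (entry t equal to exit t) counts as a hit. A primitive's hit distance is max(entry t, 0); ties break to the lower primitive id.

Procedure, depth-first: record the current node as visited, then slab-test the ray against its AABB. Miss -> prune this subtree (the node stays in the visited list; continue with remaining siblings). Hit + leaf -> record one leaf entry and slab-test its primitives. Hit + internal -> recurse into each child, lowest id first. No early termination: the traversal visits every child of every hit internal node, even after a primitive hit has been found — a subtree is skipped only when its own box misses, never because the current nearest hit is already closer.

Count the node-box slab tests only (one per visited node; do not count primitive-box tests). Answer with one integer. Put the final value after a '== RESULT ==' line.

Walk:
N0 x:[25/2,30] y:[3,39] z:[-11,22] -> hit [25/2,22], descend [1, 2]
  N1 x:[25/2,30] y:[3,27] z:[-10,21] -> hit [25/2,21], descend [3, 6]
    N3 x:[39/2,30] y:[3,25] z:[13,21] -> hit [39/2,21], descend [5, 7]
      N5 x:[39/2,45/2] y:[20,25] z:[15,21] -> hit [20,21] leaf, test {P7@t=20}
      N7 x:[25,30] y:[3,19] z:[13,18] -> miss, prune
    N6 x:[25/2,29/2] y:[12,27] z:[-10,-4] -> miss, prune
  N2 x:[35/2,24] y:[24,39] z:[-11,22] -> miss, prune

Summary -> nodes [0, 1, 3, 5, 7, 6, 2]; box-tests=7; leaf-entries=1; first=P7

== RESULT ==
7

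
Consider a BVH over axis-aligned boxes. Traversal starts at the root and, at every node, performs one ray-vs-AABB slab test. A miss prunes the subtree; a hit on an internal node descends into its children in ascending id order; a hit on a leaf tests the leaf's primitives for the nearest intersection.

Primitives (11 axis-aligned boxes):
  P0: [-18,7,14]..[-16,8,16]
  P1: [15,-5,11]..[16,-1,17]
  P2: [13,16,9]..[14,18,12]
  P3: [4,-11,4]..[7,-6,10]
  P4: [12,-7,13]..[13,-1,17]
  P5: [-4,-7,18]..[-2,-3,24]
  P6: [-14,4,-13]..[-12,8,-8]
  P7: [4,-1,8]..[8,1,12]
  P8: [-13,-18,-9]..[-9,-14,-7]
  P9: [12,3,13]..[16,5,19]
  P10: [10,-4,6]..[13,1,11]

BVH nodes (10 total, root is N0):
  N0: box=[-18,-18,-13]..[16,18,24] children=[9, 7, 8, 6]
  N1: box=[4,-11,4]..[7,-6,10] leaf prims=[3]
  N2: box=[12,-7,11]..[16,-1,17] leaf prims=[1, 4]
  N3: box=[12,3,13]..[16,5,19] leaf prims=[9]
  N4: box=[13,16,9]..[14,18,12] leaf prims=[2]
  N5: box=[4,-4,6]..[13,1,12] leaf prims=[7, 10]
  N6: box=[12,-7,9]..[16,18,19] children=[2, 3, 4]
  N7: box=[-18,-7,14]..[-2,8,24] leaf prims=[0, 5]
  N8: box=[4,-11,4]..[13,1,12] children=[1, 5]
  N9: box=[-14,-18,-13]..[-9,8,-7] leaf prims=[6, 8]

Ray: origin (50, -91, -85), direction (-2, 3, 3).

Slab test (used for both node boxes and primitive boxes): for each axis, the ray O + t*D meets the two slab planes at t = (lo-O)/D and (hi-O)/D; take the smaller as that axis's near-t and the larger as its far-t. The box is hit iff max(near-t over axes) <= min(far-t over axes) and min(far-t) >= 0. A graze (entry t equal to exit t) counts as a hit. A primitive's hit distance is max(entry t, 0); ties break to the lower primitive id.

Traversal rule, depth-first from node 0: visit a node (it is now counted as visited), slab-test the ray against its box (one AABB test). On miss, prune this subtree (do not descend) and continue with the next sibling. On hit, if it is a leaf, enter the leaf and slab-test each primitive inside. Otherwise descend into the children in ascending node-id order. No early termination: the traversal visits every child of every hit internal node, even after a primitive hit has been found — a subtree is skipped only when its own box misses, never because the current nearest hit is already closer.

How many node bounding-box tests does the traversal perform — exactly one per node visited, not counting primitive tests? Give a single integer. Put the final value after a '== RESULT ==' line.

Trace the traversal:
N0 x:[17,34] y:[73/3,109/3] z:[24,109/3] -> hit [73/3,34], descend [6, 7, 8, 9]
  N6 x:[17,19] y:[28,109/3] z:[94/3,104/3] -> miss, prune
  N7 x:[26,34] y:[28,33] z:[33,109/3] -> hit [33,33] leaf, test {P0@t=33, P5(miss)}
  N8 x:[37/2,23] y:[80/3,92/3] z:[89/3,97/3] -> miss, prune
  N9 x:[59/2,32] y:[73/3,33] z:[24,26] -> miss, prune

Summary -> nodes [0, 6, 7, 8, 9]; box-tests=5; leaf-entries=1; first=P0

== RESULT ==
5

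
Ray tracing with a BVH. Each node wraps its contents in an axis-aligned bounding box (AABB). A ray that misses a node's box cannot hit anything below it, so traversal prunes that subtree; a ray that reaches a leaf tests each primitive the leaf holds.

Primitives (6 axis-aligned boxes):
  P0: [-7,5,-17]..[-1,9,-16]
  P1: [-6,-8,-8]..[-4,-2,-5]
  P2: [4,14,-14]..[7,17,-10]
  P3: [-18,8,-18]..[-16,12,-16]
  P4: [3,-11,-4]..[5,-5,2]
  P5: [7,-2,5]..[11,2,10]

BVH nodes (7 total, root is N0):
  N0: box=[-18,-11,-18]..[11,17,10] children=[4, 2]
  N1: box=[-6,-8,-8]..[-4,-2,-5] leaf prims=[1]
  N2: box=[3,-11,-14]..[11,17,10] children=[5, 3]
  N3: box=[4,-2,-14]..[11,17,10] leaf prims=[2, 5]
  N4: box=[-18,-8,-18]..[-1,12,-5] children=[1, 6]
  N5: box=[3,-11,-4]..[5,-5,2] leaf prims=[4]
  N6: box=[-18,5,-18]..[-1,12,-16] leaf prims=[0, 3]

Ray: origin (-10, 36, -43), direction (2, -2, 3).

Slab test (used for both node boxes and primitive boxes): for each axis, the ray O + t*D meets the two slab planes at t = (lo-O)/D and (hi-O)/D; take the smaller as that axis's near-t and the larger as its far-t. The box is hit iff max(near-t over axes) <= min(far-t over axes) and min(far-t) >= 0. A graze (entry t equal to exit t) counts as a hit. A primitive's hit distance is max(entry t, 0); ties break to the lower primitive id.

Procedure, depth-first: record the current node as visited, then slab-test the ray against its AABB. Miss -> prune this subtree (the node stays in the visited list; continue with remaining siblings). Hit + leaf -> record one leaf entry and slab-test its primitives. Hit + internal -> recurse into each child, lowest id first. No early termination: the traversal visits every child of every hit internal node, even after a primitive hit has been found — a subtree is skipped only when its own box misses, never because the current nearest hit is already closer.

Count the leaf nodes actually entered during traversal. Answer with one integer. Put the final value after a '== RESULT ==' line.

Traverse from the root:
N0 x:[-4,21/2] y:[19/2,47/2] z:[25/3,53/3] -> hit [19/2,21/2], descend [2, 4]
  N2 x:[13/2,21/2] y:[19/2,47/2] z:[29/3,53/3] -> hit [29/3,21/2], descend [3, 5]
    N3 x:[7,21/2] y:[19/2,19] z:[29/3,53/3] -> hit [29/3,21/2] leaf, test {P2(miss), P5(miss)}
    N5 x:[13/2,15/2] y:[41/2,47/2] z:[13,15] -> miss, prune
  N4 x:[-4,9/2] y:[12,22] z:[25/3,38/3] -> miss, prune

5 AABB tests over nodes [0, 2, 3, 5, 4]; 1 leaf entered; closest miss.

== RESULT ==
1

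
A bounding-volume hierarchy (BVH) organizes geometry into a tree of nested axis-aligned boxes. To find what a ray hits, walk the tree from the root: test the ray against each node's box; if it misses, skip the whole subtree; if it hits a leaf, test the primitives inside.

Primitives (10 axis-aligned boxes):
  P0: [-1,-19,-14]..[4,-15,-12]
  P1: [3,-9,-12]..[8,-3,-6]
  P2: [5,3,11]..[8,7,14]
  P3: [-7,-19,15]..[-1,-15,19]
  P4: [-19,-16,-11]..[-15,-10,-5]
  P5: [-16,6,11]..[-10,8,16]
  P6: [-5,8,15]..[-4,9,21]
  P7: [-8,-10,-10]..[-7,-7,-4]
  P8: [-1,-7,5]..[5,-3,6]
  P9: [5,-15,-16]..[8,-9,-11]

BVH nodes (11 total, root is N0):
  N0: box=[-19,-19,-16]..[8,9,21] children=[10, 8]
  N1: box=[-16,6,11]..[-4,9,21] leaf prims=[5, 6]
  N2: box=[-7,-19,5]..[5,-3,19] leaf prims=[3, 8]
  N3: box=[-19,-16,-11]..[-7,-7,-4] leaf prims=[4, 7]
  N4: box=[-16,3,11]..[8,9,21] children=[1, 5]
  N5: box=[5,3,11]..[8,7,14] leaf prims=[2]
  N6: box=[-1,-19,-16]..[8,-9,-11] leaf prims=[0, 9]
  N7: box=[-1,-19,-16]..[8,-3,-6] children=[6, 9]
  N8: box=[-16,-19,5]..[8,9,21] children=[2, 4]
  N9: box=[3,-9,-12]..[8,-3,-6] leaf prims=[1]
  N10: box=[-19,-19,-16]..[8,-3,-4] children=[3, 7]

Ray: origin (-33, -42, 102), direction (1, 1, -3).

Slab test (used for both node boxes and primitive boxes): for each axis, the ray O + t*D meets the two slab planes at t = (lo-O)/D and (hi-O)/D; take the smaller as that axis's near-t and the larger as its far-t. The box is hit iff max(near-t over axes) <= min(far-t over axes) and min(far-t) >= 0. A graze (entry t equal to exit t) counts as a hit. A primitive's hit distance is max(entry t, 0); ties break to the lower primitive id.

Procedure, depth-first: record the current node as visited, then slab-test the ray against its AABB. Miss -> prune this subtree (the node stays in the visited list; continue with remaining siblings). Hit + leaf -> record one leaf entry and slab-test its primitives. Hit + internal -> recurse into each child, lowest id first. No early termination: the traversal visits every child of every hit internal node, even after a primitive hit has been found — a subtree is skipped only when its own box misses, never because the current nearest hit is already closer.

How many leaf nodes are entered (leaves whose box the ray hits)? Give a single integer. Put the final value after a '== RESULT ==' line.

Trace the traversal:
N0 x:[14,41] y:[23,51] z:[27,118/3] -> hit [27,118/3], descend [8, 10]
  N8 x:[17,41] y:[23,51] z:[27,97/3] -> hit [27,97/3], descend [2, 4]
    N2 x:[26,38] y:[23,39] z:[83/3,97/3] -> hit [83/3,97/3] leaf, test {P3(miss), P8(miss)}
    N4 x:[17,41] y:[45,51] z:[27,91/3] -> miss, prune
  N10 x:[14,41] y:[23,39] z:[106/3,118/3] -> hit [106/3,39], descend [3, 7]
    N3 x:[14,26] y:[26,35] z:[106/3,113/3] -> miss, prune
    N7 x:[32,41] y:[23,39] z:[36,118/3] -> hit [36,39], descend [6, 9]
      N6 x:[32,41] y:[23,33] z:[113/3,118/3] -> miss, prune
      N9 x:[36,41] y:[33,39] z:[36,38] -> hit [36,38] leaf, test {P1@t=36}

9 AABB tests over nodes [0, 8, 2, 4, 10, 3, 7, 6, 9]; 2 leaves entered; closest P1.

== RESULT ==
2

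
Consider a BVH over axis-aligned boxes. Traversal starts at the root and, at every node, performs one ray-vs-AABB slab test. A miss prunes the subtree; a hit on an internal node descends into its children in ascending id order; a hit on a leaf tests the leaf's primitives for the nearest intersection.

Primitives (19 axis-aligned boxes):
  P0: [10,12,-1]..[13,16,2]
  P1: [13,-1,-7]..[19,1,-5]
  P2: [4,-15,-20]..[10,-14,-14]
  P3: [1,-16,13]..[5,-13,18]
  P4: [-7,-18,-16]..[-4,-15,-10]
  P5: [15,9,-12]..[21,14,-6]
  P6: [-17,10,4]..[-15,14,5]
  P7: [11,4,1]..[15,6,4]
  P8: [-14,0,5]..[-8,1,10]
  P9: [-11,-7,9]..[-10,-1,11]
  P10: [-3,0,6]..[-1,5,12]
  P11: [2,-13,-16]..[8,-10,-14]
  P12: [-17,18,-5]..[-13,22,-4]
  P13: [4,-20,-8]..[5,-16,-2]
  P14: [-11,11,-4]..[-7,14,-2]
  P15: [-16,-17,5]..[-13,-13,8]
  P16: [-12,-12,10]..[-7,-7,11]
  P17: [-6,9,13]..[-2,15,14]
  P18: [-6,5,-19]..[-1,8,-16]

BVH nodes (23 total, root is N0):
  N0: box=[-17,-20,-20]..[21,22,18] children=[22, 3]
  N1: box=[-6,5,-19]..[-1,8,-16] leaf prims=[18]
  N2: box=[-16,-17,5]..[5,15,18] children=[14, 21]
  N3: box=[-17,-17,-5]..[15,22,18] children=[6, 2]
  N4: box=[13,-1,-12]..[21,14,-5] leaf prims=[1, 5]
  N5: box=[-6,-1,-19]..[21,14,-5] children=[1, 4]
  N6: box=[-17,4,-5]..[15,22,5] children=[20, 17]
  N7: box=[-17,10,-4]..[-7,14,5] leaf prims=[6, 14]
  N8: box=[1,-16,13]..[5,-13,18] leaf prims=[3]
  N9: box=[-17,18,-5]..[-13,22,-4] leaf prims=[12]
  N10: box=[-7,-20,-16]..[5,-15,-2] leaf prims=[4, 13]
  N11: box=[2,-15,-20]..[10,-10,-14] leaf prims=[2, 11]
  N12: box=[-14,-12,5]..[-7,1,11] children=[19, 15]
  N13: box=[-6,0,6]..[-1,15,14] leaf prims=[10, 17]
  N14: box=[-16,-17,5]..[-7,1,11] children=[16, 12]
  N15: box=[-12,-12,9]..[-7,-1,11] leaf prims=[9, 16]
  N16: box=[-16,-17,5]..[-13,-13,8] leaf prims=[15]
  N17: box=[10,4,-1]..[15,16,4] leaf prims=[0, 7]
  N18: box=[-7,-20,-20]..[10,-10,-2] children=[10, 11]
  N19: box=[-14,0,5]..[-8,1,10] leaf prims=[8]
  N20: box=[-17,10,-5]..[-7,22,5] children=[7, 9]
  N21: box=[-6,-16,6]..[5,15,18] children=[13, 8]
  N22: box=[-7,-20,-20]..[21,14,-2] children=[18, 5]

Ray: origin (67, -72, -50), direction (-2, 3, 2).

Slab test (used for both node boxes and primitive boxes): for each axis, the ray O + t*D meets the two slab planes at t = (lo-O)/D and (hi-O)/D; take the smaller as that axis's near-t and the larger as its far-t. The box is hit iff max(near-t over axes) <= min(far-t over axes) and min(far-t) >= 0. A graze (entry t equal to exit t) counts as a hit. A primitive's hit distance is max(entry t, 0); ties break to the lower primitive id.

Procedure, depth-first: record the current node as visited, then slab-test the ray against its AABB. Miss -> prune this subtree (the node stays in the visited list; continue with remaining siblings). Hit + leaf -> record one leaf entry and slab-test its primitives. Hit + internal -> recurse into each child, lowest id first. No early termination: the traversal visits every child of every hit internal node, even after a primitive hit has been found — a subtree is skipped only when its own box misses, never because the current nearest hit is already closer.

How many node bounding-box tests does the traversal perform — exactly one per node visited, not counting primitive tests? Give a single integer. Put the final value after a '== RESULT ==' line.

Trace the traversal:
N0 x:[23,42] y:[52/3,94/3] z:[15,34] -> hit [23,94/3], descend [3, 22]
  N3 x:[26,42] y:[55/3,94/3] z:[45/2,34] -> hit [26,94/3], descend [2, 6]
    N2 x:[31,83/2] y:[55/3,29] z:[55/2,34] -> miss, prune
    N6 x:[26,42] y:[76/3,94/3] z:[45/2,55/2] -> hit [26,55/2], descend [17, 20]
      N17 x:[26,57/2] y:[76/3,88/3] z:[49/2,27] -> hit [26,27] leaf, test {P0(miss), P7@t=26}
      N20 x:[37,42] y:[82/3,94/3] z:[45/2,55/2] -> miss, prune
  N22 x:[23,37] y:[52/3,86/3] z:[15,24] -> hit [23,24], descend [5, 18]
    N5 x:[23,73/2] y:[71/3,86/3] z:[31/2,45/2] -> miss, prune
    N18 x:[57/2,37] y:[52/3,62/3] z:[15,24] -> miss, prune

9 AABB tests over nodes [0, 3, 2, 6, 17, 20, 22, 5, 18]; 1 leaf entered; closest P7.

== RESULT ==
9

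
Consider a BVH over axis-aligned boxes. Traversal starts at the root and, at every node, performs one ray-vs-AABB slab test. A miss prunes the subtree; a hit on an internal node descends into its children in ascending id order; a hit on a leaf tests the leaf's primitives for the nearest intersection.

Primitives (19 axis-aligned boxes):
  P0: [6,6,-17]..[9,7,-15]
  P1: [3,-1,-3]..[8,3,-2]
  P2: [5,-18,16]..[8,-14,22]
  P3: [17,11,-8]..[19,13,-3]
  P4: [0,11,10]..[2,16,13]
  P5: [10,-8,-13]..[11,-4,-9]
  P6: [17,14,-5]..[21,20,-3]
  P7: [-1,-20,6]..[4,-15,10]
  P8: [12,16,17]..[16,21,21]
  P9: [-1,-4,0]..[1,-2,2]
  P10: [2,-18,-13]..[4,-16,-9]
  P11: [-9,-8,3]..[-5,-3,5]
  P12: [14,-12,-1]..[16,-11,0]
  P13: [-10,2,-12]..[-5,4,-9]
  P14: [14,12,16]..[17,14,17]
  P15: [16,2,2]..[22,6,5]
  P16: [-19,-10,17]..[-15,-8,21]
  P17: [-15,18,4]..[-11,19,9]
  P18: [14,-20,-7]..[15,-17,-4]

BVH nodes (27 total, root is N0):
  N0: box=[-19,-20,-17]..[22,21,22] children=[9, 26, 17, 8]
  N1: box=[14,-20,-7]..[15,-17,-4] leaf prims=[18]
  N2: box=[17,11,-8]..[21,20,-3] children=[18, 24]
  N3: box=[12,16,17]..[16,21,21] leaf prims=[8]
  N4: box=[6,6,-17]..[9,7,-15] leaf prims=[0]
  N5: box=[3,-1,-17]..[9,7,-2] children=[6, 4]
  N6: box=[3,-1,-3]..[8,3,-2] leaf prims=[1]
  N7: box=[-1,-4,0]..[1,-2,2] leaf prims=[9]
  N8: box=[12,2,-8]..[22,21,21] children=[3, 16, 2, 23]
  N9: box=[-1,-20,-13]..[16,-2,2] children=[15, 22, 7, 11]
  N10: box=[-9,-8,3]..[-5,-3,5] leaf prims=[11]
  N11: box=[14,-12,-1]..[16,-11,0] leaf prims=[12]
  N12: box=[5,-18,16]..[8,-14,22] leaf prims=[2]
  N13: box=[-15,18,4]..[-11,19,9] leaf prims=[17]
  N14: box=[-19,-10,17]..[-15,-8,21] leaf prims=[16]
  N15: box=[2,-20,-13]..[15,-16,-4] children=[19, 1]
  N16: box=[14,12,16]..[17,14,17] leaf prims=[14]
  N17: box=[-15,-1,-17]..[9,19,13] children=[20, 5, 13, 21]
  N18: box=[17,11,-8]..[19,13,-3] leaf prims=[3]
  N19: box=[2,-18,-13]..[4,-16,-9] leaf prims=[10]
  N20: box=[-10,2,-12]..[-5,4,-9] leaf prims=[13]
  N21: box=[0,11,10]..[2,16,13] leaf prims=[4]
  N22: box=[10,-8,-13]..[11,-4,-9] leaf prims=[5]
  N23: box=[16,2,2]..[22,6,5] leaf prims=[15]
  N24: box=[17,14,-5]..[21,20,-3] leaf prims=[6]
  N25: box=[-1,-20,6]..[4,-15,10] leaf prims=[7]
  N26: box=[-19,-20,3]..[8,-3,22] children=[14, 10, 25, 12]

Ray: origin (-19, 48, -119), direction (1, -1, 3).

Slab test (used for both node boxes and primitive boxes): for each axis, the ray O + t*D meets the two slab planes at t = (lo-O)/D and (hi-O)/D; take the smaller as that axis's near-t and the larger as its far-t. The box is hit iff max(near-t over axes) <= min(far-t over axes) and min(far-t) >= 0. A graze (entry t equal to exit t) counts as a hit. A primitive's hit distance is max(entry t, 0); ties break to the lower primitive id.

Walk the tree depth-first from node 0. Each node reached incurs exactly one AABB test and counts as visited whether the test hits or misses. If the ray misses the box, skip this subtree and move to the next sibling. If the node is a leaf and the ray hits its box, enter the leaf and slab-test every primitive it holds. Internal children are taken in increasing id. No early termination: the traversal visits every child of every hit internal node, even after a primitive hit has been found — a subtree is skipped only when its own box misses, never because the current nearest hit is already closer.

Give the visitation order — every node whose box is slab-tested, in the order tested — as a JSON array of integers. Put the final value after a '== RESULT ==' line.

Trace the traversal:
N0 x:[0,41] y:[27,68] z:[34,47] -> hit [34,41], descend [8, 9, 17, 26]
  N8 x:[31,41] y:[27,46] z:[37,140/3] -> hit [37,41], descend [2, 3, 16, 23]
    N2 x:[36,40] y:[28,37] z:[37,116/3] -> hit [37,37], descend [18, 24]
      N18 x:[36,38] y:[35,37] z:[37,116/3] -> hit [37,37] leaf, test {P3@t=37}
      N24 x:[36,40] y:[28,34] z:[38,116/3] -> miss, prune
    N3 x:[31,35] y:[27,32] z:[136/3,140/3] -> miss, prune
    N16 x:[33,36] y:[34,36] z:[45,136/3] -> miss, prune
    N23 x:[35,41] y:[42,46] z:[121/3,124/3] -> miss, prune
  N9 x:[18,35] y:[50,68] z:[106/3,121/3] -> miss, prune
  N17 x:[4,28] y:[29,49] z:[34,44] -> miss, prune
  N26 x:[0,27] y:[51,68] z:[122/3,47] -> miss, prune

11 AABB tests over nodes [0, 8, 2, 18, 24, 3, 16, 23, 9, 17, 26]; 1 leaf entered; closest P3.

== RESULT ==
[0, 8, 2, 18, 24, 3, 16, 23, 9, 17, 26]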